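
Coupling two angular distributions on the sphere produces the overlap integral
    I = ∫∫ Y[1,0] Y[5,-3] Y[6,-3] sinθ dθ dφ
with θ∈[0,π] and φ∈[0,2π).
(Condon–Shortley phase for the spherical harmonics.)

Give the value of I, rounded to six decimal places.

0.000000

0 − 3 − 3 = -6 ≠ 0: azimuthal integral kills it; I = 0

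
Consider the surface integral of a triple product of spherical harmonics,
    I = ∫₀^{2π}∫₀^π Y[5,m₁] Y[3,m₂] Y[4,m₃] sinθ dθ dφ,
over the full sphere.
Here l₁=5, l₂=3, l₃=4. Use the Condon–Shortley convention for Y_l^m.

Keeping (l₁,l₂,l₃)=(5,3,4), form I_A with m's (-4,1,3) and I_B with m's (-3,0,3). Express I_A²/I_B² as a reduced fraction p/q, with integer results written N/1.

Shared (l₁,l₂,l₃)=(5,3,4): N and (l;000)² cancel in I_A²/I_B².
A: Δ = 4!·6!·2!/13! = 1/180180; Racah Σ t=3..4: t=3:−1/4320 t=4:+1/5760 = -1/17280; ⇒ 3j(5 3 4; -4 1 3)² = 7/4290, sgn +1
B: Δ = 4!·6!·2!/13! = 1/180180; Racah Σ t=2..3: t=2:+1/2880 t=3:−1/1440 = -1/2880; ⇒ 3j(5 3 4; -3 0 3)² = 7/715, sgn +1
I_A²/I_B² = (7/4290)/(7/715) = 1/6

1/6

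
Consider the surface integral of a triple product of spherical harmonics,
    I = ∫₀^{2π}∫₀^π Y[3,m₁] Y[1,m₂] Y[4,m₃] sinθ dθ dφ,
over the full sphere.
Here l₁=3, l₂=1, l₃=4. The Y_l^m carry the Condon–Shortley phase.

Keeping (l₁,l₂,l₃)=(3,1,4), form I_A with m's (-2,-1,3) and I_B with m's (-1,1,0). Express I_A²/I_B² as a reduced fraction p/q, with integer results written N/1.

7/2

Same 3,1,4: normalisation and zero-m 3j drop out of the ratio.
A: Δ: 0! 6! 2! / 9! → 1/252; sum: t=0:+1/240 = 1/240; 3j²(3 1 4; -2 -1 3) = Δ·Π!·Σ² = 1/12  (sign -1)
B: Δ: 0! 6! 2! / 9! → 1/252; sum: t=0:+1/96 = 1/96; 3j²(3 1 4; -1 1 0) = Δ·Π!·Σ² = 1/42  (sign +1)
I_A²/I_B² = (1/12)/(1/42) = 7/2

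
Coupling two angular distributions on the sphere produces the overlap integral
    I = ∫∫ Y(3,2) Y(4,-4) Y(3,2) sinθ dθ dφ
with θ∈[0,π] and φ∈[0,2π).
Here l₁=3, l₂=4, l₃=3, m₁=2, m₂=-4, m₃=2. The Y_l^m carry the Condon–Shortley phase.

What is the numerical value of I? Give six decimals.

0.214561

Checks pass: Σm=0; 10 even; l₃=3∈[1,7].
(2·3+1)(2·4+1)(2·3+1) = 441
Δ: 4! 2! 4! / 11! → 1/34650
sum: t=1:−1/72 t=2:+1/16 t=3:−1/72 = 5/144
3j²(3 4 3; 0 0 0) = Δ·Π!·Σ² = 2/77  (sign -1)
sum: t=0:+1/576 = 1/576
3j²(3 4 3; 2 -4 2) = Δ·Π!·Σ² = 5/99  (sign -1)
combine: 4πI² = 441·2/77·5/99 = 70/121
take √, sign +1: I = 0.21456131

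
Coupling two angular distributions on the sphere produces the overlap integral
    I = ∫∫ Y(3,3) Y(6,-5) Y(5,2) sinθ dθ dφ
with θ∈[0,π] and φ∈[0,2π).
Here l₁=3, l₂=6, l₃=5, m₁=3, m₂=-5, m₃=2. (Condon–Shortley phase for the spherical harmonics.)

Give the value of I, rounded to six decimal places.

0.169016

Checks pass: Σm=0; 14 even; l₃=5∈[3,9].
(2·3+1)(2·6+1)(2·5+1) = 1001
Δ: 4! 2! 8! / 15! → 1/675675
sum: t=1:−1/8640 t=2:+1/2304 t=3:−1/8640 = 7/34560
3j²(3 6 5; 0 0 0) = Δ·Π!·Σ² = 7/429  (sign -1)
sum: t=0:+1/241920 = 1/241920
3j²(3 6 5; 3 -5 2) = Δ·Π!·Σ² = 2/91  (sign -1)
combine: 4πI² = 1001·7/429·2/91 = 14/39
take √, sign +1: I = 0.16901560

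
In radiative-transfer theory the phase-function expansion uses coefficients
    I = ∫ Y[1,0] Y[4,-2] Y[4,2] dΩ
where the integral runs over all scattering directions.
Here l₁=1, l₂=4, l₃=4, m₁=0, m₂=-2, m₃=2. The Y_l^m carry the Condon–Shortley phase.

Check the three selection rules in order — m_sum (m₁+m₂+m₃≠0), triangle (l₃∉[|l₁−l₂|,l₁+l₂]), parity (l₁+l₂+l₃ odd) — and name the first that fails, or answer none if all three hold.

m₁+m₂+m₃ = 0 − 2 + 2 = 0  ✓
triangle: |1−4|=3 ≤ l₃=4 ≤ 1+4=5  ✓
parity: l₁+l₂+l₃ = 9 is odd  ✗

parity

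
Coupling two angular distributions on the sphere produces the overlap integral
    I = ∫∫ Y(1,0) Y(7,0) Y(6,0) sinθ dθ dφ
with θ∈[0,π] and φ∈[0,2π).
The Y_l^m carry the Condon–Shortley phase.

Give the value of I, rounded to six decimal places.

Checks pass: Σm=0; 14 even; l₃=6∈[6,8].
(2·1+1)(2·7+1)(2·6+1) = 585
Δ: 2! 0! 12! / 15! → 1/1365
sum: t=1:−1/518400 = -1/518400
3j²(1 7 6; 0 0 0) = Δ·Π!·Σ² = 7/195  (sign -1)
(m-triple is (0,0,0) — same symbol as above.)
combine: 4πI² = 585·7/195·7/195 = 49/65
take √, sign +1: I = 0.24492687

0.244927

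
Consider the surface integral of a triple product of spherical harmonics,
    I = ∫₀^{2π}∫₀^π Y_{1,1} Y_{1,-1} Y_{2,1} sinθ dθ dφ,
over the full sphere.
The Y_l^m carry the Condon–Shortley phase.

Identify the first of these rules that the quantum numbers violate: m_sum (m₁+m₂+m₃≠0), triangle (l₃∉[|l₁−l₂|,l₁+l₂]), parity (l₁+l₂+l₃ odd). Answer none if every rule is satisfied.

m₁+m₂+m₃ = 1 − 1 + 1 = 1  ✗
triangle: |1−1|=0 ≤ l₃=2 ≤ 1+1=2
parity: l₁+l₂+l₃ = 4 is even

m_sum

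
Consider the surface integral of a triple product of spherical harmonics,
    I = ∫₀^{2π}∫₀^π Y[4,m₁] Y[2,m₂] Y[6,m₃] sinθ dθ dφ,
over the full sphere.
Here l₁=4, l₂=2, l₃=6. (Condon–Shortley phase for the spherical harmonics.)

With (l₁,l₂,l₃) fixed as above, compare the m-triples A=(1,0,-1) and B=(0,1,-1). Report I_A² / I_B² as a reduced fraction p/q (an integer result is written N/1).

6/5

Same 4,2,6: normalisation and zero-m 3j drop out of the ratio.
A: Δ: 0! 8! 4! / 13! → 1/6435; sum: t=0:+1/2880 = 1/2880; 3j²(4 2 6; 1 0 -1) = Δ·Π!·Σ² = 14/429  (sign -1)
B: Δ: 0! 8! 4! / 13! → 1/6435; sum: t=0:+1/3456 = 1/3456; 3j²(4 2 6; 0 1 -1) = Δ·Π!·Σ² = 35/1287  (sign -1)
I_A²/I_B² = (14/429)/(35/1287) = 6/5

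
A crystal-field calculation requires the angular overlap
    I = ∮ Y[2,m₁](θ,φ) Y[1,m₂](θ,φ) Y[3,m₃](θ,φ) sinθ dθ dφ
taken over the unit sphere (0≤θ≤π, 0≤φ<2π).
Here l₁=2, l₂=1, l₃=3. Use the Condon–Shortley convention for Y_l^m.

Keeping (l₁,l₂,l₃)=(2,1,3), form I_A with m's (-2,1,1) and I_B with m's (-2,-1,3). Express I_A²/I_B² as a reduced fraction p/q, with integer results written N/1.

1/15

Same 2,1,3: normalisation and zero-m 3j drop out of the ratio.
A: Δ: 0! 4! 2! / 7! → 1/105; sum: t=0:+1/48 = 1/48; 3j²(2 1 3; -2 1 1) = Δ·Π!·Σ² = 1/105  (sign +1)
B: Δ: 0! 4! 2! / 7! → 1/105; sum: t=0:+1/48 = 1/48; 3j²(2 1 3; -2 -1 3) = Δ·Π!·Σ² = 1/7  (sign +1)
I_A²/I_B² = (1/105)/(1/7) = 1/15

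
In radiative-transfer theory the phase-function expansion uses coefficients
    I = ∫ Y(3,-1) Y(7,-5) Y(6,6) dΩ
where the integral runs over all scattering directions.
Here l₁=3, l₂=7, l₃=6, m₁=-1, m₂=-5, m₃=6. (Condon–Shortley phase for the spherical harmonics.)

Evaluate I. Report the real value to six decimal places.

0.138620

m-sum 0 ✓  L=16 even ✓  4≤6≤10 ✓
Π(2lᵢ+1) = 7×15×13 = 1365
triangle coeff Δ(3,7,6) = 1/2042040
Σ_t [1,3]: t=1:−1/207360 t=2:+1/57600 t=3:−1/207360 = 1/129600
(3j)²=168/12155 [(3 7 6; 0 0 0)], sign=+1
Σ_t [2,2]: t=2:+1/29030400 = 1/29030400
(3j)²=99/7735 [(3 7 6; -1 -5 6)], sign=+1
⇒ 4πI² = 4536/18785
I = (+1)√(4536/18785/(4π)) = 0.13862003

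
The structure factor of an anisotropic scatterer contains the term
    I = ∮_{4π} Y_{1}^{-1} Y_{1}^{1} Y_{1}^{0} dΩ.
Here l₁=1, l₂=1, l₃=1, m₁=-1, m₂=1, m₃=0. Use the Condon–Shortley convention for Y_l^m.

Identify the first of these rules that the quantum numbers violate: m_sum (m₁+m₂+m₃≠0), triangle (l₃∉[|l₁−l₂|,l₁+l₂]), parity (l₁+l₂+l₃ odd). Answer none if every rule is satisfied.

parity

m₁+m₂+m₃ = -1 + 1 + 0 = 0  ✓
triangle: |1−1|=0 ≤ l₃=1 ≤ 1+1=2  ✓
parity: l₁+l₂+l₃ = 3 is odd  ✗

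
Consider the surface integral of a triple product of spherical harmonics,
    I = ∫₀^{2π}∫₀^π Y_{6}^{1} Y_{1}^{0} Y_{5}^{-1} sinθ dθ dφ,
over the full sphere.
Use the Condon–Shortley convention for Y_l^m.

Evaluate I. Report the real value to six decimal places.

Rules hold: Σm=0, L=12 even, 5≤5≤7.
N = 13·3·11 = 429
Δ = 2!·10!·0!/13! = 1/858
Racah Σ t=1..1: t=1:−1/14400 = -1/14400
⇒ 3j(6 1 5; 0 0 0)² = 6/143, sgn +1
Racah Σ t=1..1: t=1:−1/17280 = -1/17280
⇒ 3j(6 1 5; 1 0 -1)² = 35/858, sgn -1
4πI² = N·(3j₀)²·(3jₘ)² = 105/143
I = -1·√(0.734266/4π) = -0.24172507

-0.241725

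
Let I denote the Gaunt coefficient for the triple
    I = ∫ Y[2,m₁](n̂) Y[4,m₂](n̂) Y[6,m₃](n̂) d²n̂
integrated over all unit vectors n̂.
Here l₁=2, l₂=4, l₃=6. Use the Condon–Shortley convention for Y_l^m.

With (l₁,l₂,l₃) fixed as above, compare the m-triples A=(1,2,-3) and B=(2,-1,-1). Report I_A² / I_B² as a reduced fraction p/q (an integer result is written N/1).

l's match ⇒ only the (l;m) 3-j factors differ between A and B.
A: triangle coeff Δ(2,4,6) = 1/6435; Σ_t [0,0]: t=0:+1/8640 = 1/8640; (3j)²=28/715 [(2 4 6; 1 2 -3)], sign=-1
B: triangle coeff Δ(2,4,6) = 1/6435; Σ_t [0,0]: t=0:+1/17280 = 1/17280; (3j)²=7/1287 [(2 4 6; 2 -1 -1)], sign=-1
I_A²/I_B² = (28/715)/(7/1287) = 36/5

36/5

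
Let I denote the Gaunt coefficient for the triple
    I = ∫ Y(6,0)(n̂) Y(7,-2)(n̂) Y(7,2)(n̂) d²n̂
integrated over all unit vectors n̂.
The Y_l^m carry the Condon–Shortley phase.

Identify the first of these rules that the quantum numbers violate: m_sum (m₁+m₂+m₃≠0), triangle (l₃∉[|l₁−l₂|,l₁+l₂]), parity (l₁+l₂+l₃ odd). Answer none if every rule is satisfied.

m₁+m₂+m₃ = 0 − 2 + 2 = 0  ✓
triangle: |6−7|=1 ≤ l₃=7 ≤ 6+7=13  ✓
parity: l₁+l₂+l₃ = 20 is even  ✓

none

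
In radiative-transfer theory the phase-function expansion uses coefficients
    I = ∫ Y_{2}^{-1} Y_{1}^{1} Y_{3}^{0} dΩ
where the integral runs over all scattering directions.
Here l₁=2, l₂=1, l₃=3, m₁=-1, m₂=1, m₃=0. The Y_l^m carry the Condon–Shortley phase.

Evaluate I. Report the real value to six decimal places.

0.143048

Checks pass: Σm=0; 6 even; l₃=3∈[1,3].
(2·2+1)(2·1+1)(2·3+1) = 105
Δ: 0! 4! 2! / 7! → 1/105
sum: t=0:+1/4 = 1/4
3j²(2 1 3; 0 0 0) = Δ·Π!·Σ² = 3/35  (sign -1)
sum: t=0:+1/12 = 1/12
3j²(2 1 3; -1 1 0) = Δ·Π!·Σ² = 1/35  (sign -1)
combine: 4πI² = 105·3/35·1/35 = 9/35
take √, sign +1: I = 0.14304817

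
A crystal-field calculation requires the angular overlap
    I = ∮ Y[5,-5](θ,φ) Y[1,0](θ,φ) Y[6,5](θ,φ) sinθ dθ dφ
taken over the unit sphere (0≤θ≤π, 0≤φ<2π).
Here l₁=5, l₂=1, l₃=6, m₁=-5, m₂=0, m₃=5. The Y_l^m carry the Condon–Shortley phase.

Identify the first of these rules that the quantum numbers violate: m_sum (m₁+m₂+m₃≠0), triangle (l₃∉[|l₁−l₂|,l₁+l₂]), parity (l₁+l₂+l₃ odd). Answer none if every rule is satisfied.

Σmᵢ = 0  ✓
l₃∈[|l₁−l₂|,l₁+l₂]=[4,6], have l₃=6  ✓
Σlᵢ = 12 ⇒ even  ✓

none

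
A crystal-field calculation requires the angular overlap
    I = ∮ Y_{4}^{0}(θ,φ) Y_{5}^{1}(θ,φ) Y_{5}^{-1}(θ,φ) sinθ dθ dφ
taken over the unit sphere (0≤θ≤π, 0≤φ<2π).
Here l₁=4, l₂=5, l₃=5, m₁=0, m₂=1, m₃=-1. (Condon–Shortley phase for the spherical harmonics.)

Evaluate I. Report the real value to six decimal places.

-0.086798

Rules hold: Σm=0, L=14 even, 1≤5≤9.
N = 9·11·11 = 1089
Δ = 4!·4!·6!/15! = 1/3153150
Racah Σ t=0..4: t=0:+1/69120 t=1:−1/1728 t=2:+1/576 t=3:−1/1728 t=4:+1/69120 = 7/11520
⇒ 3j(4 5 5; 0 0 0)² = 2/143, sgn -1
Racah Σ t=0..4: t=0:+1/414720 t=1:−1/4320 t=2:+1/768 t=3:−1/1296 t=4:+1/27648 = 7/20736
⇒ 3j(4 5 5; 0 1 -1)² = 8/1287, sgn +1
4πI² = N·(3j₀)²·(3jₘ)² = 16/169
I = -1·√(0.0946746/4π) = -0.08679840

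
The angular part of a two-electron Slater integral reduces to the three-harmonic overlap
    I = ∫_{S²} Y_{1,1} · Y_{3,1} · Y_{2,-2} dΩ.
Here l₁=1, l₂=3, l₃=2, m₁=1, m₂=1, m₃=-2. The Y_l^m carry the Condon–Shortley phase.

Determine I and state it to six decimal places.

-0.082589

Checks pass: Σm=0; 6 even; l₃=2∈[2,4].
(2·1+1)(2·3+1)(2·2+1) = 105
Δ: 2! 0! 4! / 7! → 1/105
sum: t=1:−1/4 = -1/4
3j²(1 3 2; 0 0 0) = Δ·Π!·Σ² = 3/35  (sign -1)
sum: t=0:+1/48 = 1/48
3j²(1 3 2; 1 1 -2) = Δ·Π!·Σ² = 1/105  (sign +1)
combine: 4πI² = 105·3/35·1/105 = 3/35
take √, sign -1: I = -0.08258890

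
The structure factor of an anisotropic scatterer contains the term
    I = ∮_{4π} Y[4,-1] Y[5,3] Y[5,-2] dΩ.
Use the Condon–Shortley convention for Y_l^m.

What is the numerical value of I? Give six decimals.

-0.118854

Rules hold: Σm=0, L=14 even, 1≤5≤9.
N = 9·11·11 = 1089
Δ = 4!·4!·6!/15! = 1/3153150
Racah Σ t=0..4: t=0:+1/69120 t=1:−1/1728 t=2:+1/576 t=3:−1/1728 t=4:+1/69120 = 7/11520
⇒ 3j(4 5 5; 0 0 0)² = 2/143, sgn -1
Racah Σ t=2..4: t=2:+1/17280 t=3:−1/2880 t=4:+1/6912 = -1/6912
⇒ 3j(4 5 5; -1 3 -2)² = 5/429, sgn +1
4πI² = N·(3j₀)²·(3jₘ)² = 30/169
I = -1·√(0.177515/4π) = -0.11885360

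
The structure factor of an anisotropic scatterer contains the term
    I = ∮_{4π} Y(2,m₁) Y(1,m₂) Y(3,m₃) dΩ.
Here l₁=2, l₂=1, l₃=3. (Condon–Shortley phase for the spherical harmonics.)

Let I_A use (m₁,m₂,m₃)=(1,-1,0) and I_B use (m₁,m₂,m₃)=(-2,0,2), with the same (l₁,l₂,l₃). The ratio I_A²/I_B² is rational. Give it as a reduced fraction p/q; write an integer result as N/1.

l's match ⇒ only the (l;m) 3-j factors differ between A and B.
A: triangle coeff Δ(2,1,3) = 1/105; Σ_t [0,0]: t=0:+1/12 = 1/12; (3j)²=1/35 [(2 1 3; 1 -1 0)], sign=-1
B: triangle coeff Δ(2,1,3) = 1/105; Σ_t [0,0]: t=0:+1/24 = 1/24; (3j)²=1/21 [(2 1 3; -2 0 2)], sign=-1
I_A²/I_B² = (1/35)/(1/21) = 3/5

3/5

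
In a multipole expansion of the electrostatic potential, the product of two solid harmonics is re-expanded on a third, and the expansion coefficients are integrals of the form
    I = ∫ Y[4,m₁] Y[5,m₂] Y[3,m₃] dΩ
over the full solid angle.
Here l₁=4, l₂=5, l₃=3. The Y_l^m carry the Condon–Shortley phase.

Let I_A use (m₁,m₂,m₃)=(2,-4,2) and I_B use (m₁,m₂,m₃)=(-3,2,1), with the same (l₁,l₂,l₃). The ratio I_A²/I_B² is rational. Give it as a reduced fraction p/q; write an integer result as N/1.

240/343

Same 4,5,3: normalisation and zero-m 3j drop out of the ratio.
A: Δ: 6! 2! 4! / 13! → 1/180180; sum: t=0:+1/8640 t=1:−1/2880 = -1/4320; 3j²(4 5 3; 2 -4 2) = Δ·Π!·Σ² = 8/429  (sign +1)
B: Δ: 6! 2! 4! / 13! → 1/180180; sum: t=5:−1/960 t=6:+1/4320 = -7/8640; 3j²(4 5 3; -3 2 1) = Δ·Π!·Σ² = 343/12870  (sign -1)
I_A²/I_B² = (8/429)/(343/12870) = 240/343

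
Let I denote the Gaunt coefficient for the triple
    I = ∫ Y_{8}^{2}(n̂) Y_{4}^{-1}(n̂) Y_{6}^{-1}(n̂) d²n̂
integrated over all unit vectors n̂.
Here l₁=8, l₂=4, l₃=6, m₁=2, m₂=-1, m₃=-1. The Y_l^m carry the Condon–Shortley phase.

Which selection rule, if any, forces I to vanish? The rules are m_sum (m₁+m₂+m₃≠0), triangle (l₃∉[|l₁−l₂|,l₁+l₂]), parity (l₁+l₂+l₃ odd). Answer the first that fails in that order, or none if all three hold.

azimuthal sum: 2 − 1 − 1 = 0  ✓
4 ≤ 6 ≤ 12 (triangle on l)  ✓
L = 8 + 4 + 6 = 18 (even)  ✓

none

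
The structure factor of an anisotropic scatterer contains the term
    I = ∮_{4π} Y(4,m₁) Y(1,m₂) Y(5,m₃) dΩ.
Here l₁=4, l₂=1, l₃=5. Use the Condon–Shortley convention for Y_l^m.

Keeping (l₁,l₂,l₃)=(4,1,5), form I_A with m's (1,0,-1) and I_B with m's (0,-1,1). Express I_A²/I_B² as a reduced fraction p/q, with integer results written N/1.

8/5

Same 4,1,5: normalisation and zero-m 3j drop out of the ratio.
A: Δ: 0! 8! 2! / 11! → 1/495; sum: t=0:+1/720 = 1/720; 3j²(4 1 5; 1 0 -1) = Δ·Π!·Σ² = 8/165  (sign +1)
B: Δ: 0! 8! 2! / 11! → 1/495; sum: t=0:+1/1152 = 1/1152; 3j²(4 1 5; 0 -1 1) = Δ·Π!·Σ² = 1/33  (sign +1)
I_A²/I_B² = (8/165)/(1/33) = 8/5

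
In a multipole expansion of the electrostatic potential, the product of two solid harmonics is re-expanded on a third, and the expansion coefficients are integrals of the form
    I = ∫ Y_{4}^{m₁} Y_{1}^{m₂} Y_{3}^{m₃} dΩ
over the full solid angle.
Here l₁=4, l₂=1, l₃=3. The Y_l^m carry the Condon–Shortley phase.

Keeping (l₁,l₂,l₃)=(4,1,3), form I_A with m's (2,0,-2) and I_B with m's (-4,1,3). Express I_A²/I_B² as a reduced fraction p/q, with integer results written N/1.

3/7

Same 4,1,3: normalisation and zero-m 3j drop out of the ratio.
A: Δ: 2! 6! 0! / 9! → 1/252; sum: t=1:−1/120 = -1/120; 3j²(4 1 3; 2 0 -2) = Δ·Π!·Σ² = 1/21  (sign +1)
B: Δ: 2! 6! 0! / 9! → 1/252; sum: t=2:+1/1440 = 1/1440; 3j²(4 1 3; -4 1 3) = Δ·Π!·Σ² = 1/9  (sign +1)
I_A²/I_B² = (1/21)/(1/9) = 3/7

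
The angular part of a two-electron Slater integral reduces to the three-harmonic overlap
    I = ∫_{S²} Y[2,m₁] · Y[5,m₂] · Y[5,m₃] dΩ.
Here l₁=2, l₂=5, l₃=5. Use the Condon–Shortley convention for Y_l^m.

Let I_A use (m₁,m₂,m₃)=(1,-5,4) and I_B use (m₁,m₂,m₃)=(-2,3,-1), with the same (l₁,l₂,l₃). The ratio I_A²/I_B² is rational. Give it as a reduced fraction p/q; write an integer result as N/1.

135/112

l's match ⇒ only the (l;m) 3-j factors differ between A and B.
A: triangle coeff Δ(2,5,5) = 1/38610; Σ_t [0,0]: t=0:+1/80640 = 1/80640; (3j)²=9/286 [(2 5 5; 1 -5 4)], sign=-1
B: triangle coeff Δ(2,5,5) = 1/38610; Σ_t [2,2]: t=2:+1/5760 = 1/5760; (3j)²=56/2145 [(2 5 5; -2 3 -1)], sign=+1
I_A²/I_B² = (9/286)/(56/2145) = 135/112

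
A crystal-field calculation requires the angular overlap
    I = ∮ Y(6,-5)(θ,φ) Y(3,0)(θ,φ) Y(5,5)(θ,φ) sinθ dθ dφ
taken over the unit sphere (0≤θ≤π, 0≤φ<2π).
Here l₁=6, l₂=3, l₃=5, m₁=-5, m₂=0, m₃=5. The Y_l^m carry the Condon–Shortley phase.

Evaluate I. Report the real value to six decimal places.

Rules hold: Σm=0, L=14 even, 3≤5≤9.
N = 13·7·11 = 1001
Δ = 4!·8!·2!/15! = 1/675675
Racah Σ t=1..3: t=1:−1/8640 t=2:+1/2304 t=3:−1/8640 = 7/34560
⇒ 3j(6 3 5; 0 0 0)² = 7/429, sgn -1
Racah Σ t=3..3: t=3:−1/483840 = -1/483840
⇒ 3j(6 3 5; -5 0 5)² = 3/91, sgn -1
4πI² = N·(3j₀)²·(3jₘ)² = 7/13
I = +1·√(0.538462/4π) = 0.20700098

0.207001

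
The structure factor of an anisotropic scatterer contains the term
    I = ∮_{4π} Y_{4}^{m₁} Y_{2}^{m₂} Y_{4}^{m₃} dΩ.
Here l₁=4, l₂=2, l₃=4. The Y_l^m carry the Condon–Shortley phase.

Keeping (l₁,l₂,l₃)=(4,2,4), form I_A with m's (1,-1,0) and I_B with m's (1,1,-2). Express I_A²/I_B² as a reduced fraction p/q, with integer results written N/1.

l's match ⇒ only the (l;m) 3-j factors differ between A and B.
A: triangle coeff Δ(4,2,4) = 1/13860; Σ_t [0,1]: t=0:+1/72 t=1:−1/96 = 1/288; (3j)²=1/462 [(4 2 4; 1 -1 0)], sign=+1
B: triangle coeff Δ(4,2,4) = 1/13860; Σ_t [1,2]: t=1:−1/96 t=2:+1/240 = -1/160; (3j)²=27/1540 [(4 2 4; 1 1 -2)], sign=-1
I_A²/I_B² = (1/462)/(27/1540) = 10/81

10/81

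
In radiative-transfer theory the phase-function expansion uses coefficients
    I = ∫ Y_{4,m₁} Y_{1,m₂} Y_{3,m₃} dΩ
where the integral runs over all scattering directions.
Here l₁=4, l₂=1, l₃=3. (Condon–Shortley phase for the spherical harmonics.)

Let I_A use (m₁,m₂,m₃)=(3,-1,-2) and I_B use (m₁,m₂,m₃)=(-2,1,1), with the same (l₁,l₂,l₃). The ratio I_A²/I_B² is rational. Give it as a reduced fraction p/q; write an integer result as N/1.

l's match ⇒ only the (l;m) 3-j factors differ between A and B.
A: triangle coeff Δ(4,1,3) = 1/252; Σ_t [0,0]: t=0:+1/240 = 1/240; (3j)²=1/12 [(4 1 3; 3 -1 -2)], sign=-1
B: triangle coeff Δ(4,1,3) = 1/252; Σ_t [2,2]: t=2:+1/96 = 1/96; (3j)²=5/84 [(4 1 3; -2 1 1)], sign=+1
I_A²/I_B² = (1/12)/(5/84) = 7/5

7/5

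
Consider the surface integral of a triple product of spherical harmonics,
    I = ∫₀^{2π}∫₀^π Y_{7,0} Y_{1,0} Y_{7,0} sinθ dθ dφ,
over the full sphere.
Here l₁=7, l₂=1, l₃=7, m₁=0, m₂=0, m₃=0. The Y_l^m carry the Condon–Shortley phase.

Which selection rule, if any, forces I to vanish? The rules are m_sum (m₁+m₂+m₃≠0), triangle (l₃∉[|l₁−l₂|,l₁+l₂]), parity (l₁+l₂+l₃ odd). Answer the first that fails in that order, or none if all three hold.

parity

Σmᵢ = 0  ✓
l₃∈[|l₁−l₂|,l₁+l₂]=[6,8], have l₃=7  ✓
Σlᵢ = 15 ⇒ odd  ✗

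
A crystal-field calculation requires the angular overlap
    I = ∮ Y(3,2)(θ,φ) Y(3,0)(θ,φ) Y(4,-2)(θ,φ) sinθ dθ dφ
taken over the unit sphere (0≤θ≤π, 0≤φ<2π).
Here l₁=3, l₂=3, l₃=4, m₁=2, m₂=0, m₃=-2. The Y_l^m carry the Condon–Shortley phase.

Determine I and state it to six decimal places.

-0.044418

Checks pass: Σm=0; 10 even; l₃=4∈[0,6].
(2·3+1)(2·3+1)(2·4+1) = 441
Δ: 2! 4! 4! / 11! → 1/34650
sum: t=0:+1/72 t=1:−1/16 t=2:+1/72 = -5/144
3j²(3 3 4; 0 0 0) = Δ·Π!·Σ² = 2/77  (sign -1)
sum: t=0:+1/72 t=1:−1/96 = 1/288
3j²(3 3 4; 2 0 -2) = Δ·Π!·Σ² = 1/462  (sign +1)
combine: 4πI² = 441·2/77·1/462 = 3/121
take √, sign -1: I = -0.04441841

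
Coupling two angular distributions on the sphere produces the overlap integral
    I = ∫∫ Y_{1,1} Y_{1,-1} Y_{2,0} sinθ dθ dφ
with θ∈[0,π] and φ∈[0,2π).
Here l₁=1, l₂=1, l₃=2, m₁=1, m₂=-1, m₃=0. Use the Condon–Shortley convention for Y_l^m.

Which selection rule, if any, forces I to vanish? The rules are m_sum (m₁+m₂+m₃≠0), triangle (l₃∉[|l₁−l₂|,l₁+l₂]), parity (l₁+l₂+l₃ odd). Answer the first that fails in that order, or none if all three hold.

none

azimuthal sum: 1 − 1 + 0 = 0  ✓
0 ≤ 2 ≤ 2 (triangle on l)  ✓
L = 1 + 1 + 2 = 4 (even)  ✓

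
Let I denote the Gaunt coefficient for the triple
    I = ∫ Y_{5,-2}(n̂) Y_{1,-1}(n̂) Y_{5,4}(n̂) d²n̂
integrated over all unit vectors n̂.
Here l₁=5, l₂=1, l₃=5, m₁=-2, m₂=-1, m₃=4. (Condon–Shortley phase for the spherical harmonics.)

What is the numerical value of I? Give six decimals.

Σmᵢ = 1 ≠ 0, so the φ-integral vanishes; I = 0

0.000000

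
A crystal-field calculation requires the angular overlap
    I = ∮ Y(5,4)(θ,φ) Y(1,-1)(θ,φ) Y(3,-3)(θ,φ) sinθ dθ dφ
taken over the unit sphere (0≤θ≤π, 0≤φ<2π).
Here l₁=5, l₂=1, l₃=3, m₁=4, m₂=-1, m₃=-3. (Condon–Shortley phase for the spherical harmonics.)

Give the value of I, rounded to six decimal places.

0.000000

l₃=3 ∉ [4,6] — triangle fails ⇒ I = 0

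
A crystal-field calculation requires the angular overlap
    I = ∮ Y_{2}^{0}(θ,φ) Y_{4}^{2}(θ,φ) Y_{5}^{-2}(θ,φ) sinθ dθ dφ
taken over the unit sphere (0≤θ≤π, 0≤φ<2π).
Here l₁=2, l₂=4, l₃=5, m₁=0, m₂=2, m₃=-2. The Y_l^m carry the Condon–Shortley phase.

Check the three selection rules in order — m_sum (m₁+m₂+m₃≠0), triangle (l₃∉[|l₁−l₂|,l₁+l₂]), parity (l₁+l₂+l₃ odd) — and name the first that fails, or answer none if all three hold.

Σmᵢ = 0  ✓
l₃∈[|l₁−l₂|,l₁+l₂]=[2,6], have l₃=5  ✓
Σlᵢ = 11 ⇒ odd  ✗

parity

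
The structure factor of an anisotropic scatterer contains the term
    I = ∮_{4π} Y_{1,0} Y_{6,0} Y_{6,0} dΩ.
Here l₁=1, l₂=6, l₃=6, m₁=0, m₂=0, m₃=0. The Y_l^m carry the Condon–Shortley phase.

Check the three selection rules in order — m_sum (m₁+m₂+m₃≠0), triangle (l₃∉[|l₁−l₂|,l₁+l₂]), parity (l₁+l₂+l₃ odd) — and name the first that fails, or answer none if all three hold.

parity

Σmᵢ = 0  ✓
l₃∈[|l₁−l₂|,l₁+l₂]=[5,7], have l₃=6  ✓
Σlᵢ = 13 ⇒ odd  ✗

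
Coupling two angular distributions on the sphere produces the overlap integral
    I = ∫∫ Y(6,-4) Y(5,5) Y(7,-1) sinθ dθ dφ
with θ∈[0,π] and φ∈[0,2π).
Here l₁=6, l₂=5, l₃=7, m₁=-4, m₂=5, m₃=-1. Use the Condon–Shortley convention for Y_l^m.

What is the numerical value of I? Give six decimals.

-0.104772

m-sum 0 ✓  L=18 even ✓  1≤7≤11 ✓
Π(2lᵢ+1) = 13×11×15 = 2145
triangle coeff Δ(6,5,7) = 1/174594420
Σ_t [0,4]: t=0:+1/4147200 t=1:−1/207360 t=2:+1/82944 t=3:−1/207360 t=4:+1/4147200 = 1/345600
(3j)²=420/46189 [(6 5 7; 0 0 0)], sign=-1
Σ_t [4,4]: t=4:+1/24883200 = 1/24883200
(3j)²=980/138567 [(6 5 7; -4 5 -1)], sign=+1
⇒ 4πI² = 2058000/14919047
I = (-1)√(2058000/14919047/(4π)) = -0.10477248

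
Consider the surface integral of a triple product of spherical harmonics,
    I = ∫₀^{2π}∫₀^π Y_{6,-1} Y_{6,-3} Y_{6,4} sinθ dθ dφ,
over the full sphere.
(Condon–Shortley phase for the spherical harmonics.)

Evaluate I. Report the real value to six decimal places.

Checks pass: Σm=0; 18 even; l₃=6∈[0,12].
(2·6+1)(2·6+1)(2·6+1) = 2197
Δ: 6! 6! 6! / 19! → 1/325909584
sum: t=0:+1/373248000 t=1:−1/1728000 t=2:+1/110592 t=3:−1/46656 t=4:+1/110592 t=5:−1/1728000 t=6:+1/373248000 = -7/1555200
3j²(6 6 6; 0 0 0) = Δ·Π!·Σ² = 400/46189  (sign -1)
sum: t=1:−1/4147200 t=2:+1/691200 t=3:−1/1244160 = 1/2488320
3j²(6 6 6; -1 -3 4) = Δ·Π!·Σ² = 875/184756  (sign +1)
combine: 4πI² = 2197·400/46189·875/184756 = 1137500/12623809
take √, sign -1: I = -0.08467897

-0.084679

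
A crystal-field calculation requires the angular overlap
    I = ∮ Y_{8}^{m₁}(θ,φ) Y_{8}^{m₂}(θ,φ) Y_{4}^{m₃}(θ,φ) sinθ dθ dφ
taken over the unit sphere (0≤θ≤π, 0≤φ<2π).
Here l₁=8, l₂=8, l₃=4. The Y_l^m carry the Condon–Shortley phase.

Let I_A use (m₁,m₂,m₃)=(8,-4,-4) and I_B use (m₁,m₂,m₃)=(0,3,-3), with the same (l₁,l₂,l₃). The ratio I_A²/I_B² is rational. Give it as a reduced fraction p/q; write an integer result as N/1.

52/297

Shared (l₁,l₂,l₃)=(8,8,4): N and (l;000)² cancel in I_A²/I_B².
A: Δ = 12!·4!·4!/21! = 1/185175900; Racah Σ t=0..0: t=0:+1/275904921600 = 1/275904921600; ⇒ 3j(8 8 4; 8 -4 -4)² = 2/2907, sgn +1
B: Δ = 12!·4!·4!/21! = 1/185175900; Racah Σ t=7..8: t=7:−1/87091200 t=8:+1/139345920 = -1/232243200; ⇒ 3j(8 8 4; 0 3 -3)² = 33/8398, sgn +1
I_A²/I_B² = (2/2907)/(33/8398) = 52/297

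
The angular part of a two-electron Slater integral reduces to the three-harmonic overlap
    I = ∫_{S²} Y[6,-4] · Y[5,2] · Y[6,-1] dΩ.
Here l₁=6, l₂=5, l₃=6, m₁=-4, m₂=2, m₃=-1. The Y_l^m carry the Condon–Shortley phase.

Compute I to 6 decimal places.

0.000000

-4 + 2 − 1 = -3 ≠ 0: azimuthal integral kills it; I = 0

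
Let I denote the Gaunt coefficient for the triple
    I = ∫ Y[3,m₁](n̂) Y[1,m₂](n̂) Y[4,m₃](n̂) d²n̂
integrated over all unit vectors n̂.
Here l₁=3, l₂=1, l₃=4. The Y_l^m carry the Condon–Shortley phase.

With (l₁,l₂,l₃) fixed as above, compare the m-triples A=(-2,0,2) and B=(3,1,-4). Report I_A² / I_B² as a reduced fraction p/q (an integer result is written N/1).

l's match ⇒ only the (l;m) 3-j factors differ between A and B.
A: triangle coeff Δ(3,1,4) = 1/252; Σ_t [0,0]: t=0:+1/120 = 1/120; (3j)²=1/21 [(3 1 4; -2 0 2)], sign=+1
B: triangle coeff Δ(3,1,4) = 1/252; Σ_t [0,0]: t=0:+1/1440 = 1/1440; (3j)²=1/9 [(3 1 4; 3 1 -4)], sign=+1
I_A²/I_B² = (1/21)/(1/9) = 3/7

3/7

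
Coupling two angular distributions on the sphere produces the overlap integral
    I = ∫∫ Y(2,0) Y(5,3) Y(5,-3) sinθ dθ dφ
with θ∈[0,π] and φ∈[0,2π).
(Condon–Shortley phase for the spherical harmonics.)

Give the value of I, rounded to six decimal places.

Rules hold: Σm=0, L=12 even, 3≤5≤7.
N = 5·11·11 = 605
Δ = 2!·2!·8!/13! = 1/38610
Racah Σ t=0..2: t=0:+1/2880 t=1:−1/576 t=2:+1/2880 = -1/960
⇒ 3j(2 5 5; 0 0 0)² = 10/429, sgn +1
Racah Σ t=0..2: t=0:+1/161280 t=1:−1/5040 t=2:+1/5760 = -1/53760
⇒ 3j(2 5 5; 0 3 -3)² = 1/4290, sgn -1
4πI² = N·(3j₀)²·(3jₘ)² = 5/1521
I = -1·√(0.00328731/4π) = -0.01617393

-0.016174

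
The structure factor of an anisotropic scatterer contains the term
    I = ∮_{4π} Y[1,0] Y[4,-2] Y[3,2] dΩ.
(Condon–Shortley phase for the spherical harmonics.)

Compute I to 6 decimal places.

Checks pass: Σm=0; 8 even; l₃=3∈[3,5].
(2·1+1)(2·4+1)(2·3+1) = 189
Δ: 2! 0! 6! / 9! → 1/252
sum: t=1:−1/36 = -1/36
3j²(1 4 3; 0 0 0) = Δ·Π!·Σ² = 4/63  (sign +1)
sum: t=1:−1/120 = -1/120
3j²(1 4 3; 0 -2 2) = Δ·Π!·Σ² = 1/21  (sign +1)
combine: 4πI² = 189·4/63·1/21 = 4/7
take √, sign +1: I = 0.21324362

0.213244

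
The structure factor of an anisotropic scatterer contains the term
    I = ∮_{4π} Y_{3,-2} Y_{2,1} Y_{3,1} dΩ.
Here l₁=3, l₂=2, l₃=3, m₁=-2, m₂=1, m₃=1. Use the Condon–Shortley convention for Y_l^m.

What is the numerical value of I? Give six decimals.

m-sum 0 ✓  L=8 even ✓  1≤3≤5 ✓
Π(2lᵢ+1) = 7×5×7 = 245
triangle coeff Δ(3,2,3) = 1/3780
Σ_t [0,2]: t=0:+1/24 t=1:−1/4 t=2:+1/24 = -1/6
(3j)²=4/105 [(3 2 3; 0 0 0)], sign=+1
Σ_t [1,2]: t=1:−1/48 t=2:+1/12 = 1/16
(3j)²=1/28 [(3 2 3; -2 1 1)], sign=+1
⇒ 4πI² = 1/3
I = (+1)√(1/3/(4π)) = 0.16286750

0.162868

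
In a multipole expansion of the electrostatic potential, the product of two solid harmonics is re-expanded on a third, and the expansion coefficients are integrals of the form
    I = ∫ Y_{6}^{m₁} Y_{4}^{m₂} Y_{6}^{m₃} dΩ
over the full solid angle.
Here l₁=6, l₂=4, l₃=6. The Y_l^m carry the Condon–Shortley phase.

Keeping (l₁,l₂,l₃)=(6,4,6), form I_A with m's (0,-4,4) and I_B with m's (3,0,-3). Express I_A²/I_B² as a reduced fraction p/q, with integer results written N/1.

245/81

Shared (l₁,l₂,l₃)=(6,4,6): N and (l;000)² cancel in I_A²/I_B².
A: Δ = 4!·8!·4!/17! = 1/15315300; Racah Σ t=0..0: t=0:+1/829440 = 1/829440; ⇒ 3j(6 4 6; 0 -4 4)² = 35/2431, sgn +1
B: Δ = 4!·8!·4!/17! = 1/15315300; Racah Σ t=0..3: t=0:+1/414720 t=1:−1/51840 t=2:+1/80640 t=3:−1/1451520 = -1/193536; ⇒ 3j(6 4 6; 3 0 -3)² = 81/17017, sgn +1
I_A²/I_B² = (35/2431)/(81/17017) = 245/81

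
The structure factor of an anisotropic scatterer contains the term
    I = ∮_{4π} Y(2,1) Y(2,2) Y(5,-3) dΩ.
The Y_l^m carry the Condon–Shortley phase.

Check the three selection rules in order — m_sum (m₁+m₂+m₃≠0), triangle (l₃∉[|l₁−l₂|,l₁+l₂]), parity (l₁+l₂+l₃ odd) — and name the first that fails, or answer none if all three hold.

azimuthal sum: 1 + 2 − 3 = 0  ✓
0 ≤ 5 ≤ 4 (triangle on l)  ✗
L = 2 + 2 + 5 = 9 (odd)

triangle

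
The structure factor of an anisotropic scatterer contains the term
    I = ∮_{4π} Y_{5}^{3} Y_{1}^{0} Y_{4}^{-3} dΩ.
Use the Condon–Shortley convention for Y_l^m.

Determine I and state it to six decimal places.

-0.196426

Rules hold: Σm=0, L=10 even, 4≤4≤6.
N = 11·3·9 = 297
Δ = 2!·8!·0!/11! = 1/495
Racah Σ t=1..1: t=1:−1/576 = -1/576
⇒ 3j(5 1 4; 0 0 0)² = 5/99, sgn -1
Racah Σ t=1..1: t=1:−1/5040 = -1/5040
⇒ 3j(5 1 4; 3 0 -3)² = 16/495, sgn +1
4πI² = N·(3j₀)²·(3jₘ)² = 16/33
I = -1·√(0.484848/4π) = -0.19642560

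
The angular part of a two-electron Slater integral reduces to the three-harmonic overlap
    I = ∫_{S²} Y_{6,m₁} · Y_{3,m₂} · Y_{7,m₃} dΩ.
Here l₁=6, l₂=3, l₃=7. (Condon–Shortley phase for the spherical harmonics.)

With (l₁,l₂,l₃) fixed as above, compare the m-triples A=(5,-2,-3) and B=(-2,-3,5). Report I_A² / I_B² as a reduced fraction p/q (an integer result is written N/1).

Same 6,3,7: normalisation and zero-m 3j drop out of the ratio.
A: Δ: 2! 10! 4! / 17! → 1/2042040; sum: t=0:+1/4354560 t=1:−1/87091200 = 19/87091200; 3j²(6 3 7; 5 -2 -3) = Δ·Π!·Σ² = 361/37128  (sign +1)
B: Δ: 2! 10! 4! / 17! → 1/2042040; sum: t=0:+1/3870720 = 1/3870720; 3j²(6 3 7; -2 -3 5) = Δ·Π!·Σ² = 135/6188  (sign +1)
I_A²/I_B² = (361/37128)/(135/6188) = 361/810

361/810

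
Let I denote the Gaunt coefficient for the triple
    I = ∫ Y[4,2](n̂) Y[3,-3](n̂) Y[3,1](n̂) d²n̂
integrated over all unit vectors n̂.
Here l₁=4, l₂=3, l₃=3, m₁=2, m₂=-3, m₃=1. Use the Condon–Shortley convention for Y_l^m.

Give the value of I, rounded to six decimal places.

-0.188451

Checks pass: Σm=0; 10 even; l₃=3∈[1,7].
(2·4+1)(2·3+1)(2·3+1) = 441
Δ: 4! 4! 2! / 11! → 1/34650
sum: t=1:−1/72 t=2:+1/16 t=3:−1/72 = 5/144
3j²(4 3 3; 0 0 0) = Δ·Π!·Σ² = 2/77  (sign -1)
sum: t=0:+1/192 = 1/192
3j²(4 3 3; 2 -3 1) = Δ·Π!·Σ² = 3/77  (sign +1)
combine: 4πI² = 441·2/77·3/77 = 54/121
take √, sign -1: I = -0.18845135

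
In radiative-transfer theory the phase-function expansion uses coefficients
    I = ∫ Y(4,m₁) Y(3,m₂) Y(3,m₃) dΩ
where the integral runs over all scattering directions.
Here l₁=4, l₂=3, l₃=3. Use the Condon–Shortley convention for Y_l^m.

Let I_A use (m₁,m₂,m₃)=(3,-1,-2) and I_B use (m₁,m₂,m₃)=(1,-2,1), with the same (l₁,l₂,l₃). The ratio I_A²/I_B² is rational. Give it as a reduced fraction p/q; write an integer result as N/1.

Shared (l₁,l₂,l₃)=(4,3,3): N and (l;000)² cancel in I_A²/I_B².
A: Δ = 4!·4!·2!/11! = 1/34650; Racah Σ t=0..1: t=0:+1/288 t=1:−1/144 = -1/288; ⇒ 3j(4 3 3; 3 -1 -2)² = 1/99, sgn +1
B: Δ = 4!·4!·2!/11! = 1/34650; Racah Σ t=0..1: t=0:+1/144 t=1:−1/48 = -1/72; ⇒ 3j(4 3 3; 1 -2 1)² = 16/693, sgn -1
I_A²/I_B² = (1/99)/(16/693) = 7/16

7/16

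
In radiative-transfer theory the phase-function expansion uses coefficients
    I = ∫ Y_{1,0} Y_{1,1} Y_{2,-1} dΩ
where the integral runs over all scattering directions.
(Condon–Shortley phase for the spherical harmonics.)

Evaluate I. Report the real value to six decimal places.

Checks pass: Σm=0; 4 even; l₃=2∈[0,2].
(2·1+1)(2·1+1)(2·2+1) = 45
Δ: 0! 2! 2! / 5! → 1/30
sum: t=0:+1/1 = 1/1
3j²(1 1 2; 0 0 0) = Δ·Π!·Σ² = 2/15  (sign +1)
sum: t=0:+1/2 = 1/2
3j²(1 1 2; 0 1 -1) = Δ·Π!·Σ² = 1/10  (sign -1)
combine: 4πI² = 45·2/15·1/10 = 3/5
take √, sign -1: I = -0.21850969

-0.218510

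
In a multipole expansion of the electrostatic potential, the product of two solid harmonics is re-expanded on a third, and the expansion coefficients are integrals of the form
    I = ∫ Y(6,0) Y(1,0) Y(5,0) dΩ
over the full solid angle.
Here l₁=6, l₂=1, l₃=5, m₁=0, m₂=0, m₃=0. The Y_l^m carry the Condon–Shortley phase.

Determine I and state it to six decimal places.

0.245154

Checks pass: Σm=0; 12 even; l₃=5∈[5,7].
(2·6+1)(2·1+1)(2·5+1) = 429
Δ: 2! 10! 0! / 13! → 1/858
sum: t=1:−1/14400 = -1/14400
3j²(6 1 5; 0 0 0) = Δ·Π!·Σ² = 6/143  (sign +1)
(m-triple is (0,0,0) — same symbol as above.)
combine: 4πI² = 429·6/143·6/143 = 108/143
take √, sign +1: I = 0.24515397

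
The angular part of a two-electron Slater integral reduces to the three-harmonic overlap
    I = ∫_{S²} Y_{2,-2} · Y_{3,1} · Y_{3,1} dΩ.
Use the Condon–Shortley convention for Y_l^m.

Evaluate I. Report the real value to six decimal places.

0.206013

Rules hold: Σm=0, L=8 even, 1≤3≤5.
N = 5·7·7 = 245
Δ = 2!·2!·4!/9! = 1/3780
Racah Σ t=0..2: t=0:+1/24 t=1:−1/4 t=2:+1/24 = -1/6
⇒ 3j(2 3 3; 0 0 0)² = 4/105, sgn +1
Racah Σ t=2..2: t=2:+1/16 = 1/16
⇒ 3j(2 3 3; -2 1 1)² = 2/35, sgn +1
4πI² = N·(3j₀)²·(3jₘ)² = 8/15
I = +1·√(0.533333/4π) = 0.20601291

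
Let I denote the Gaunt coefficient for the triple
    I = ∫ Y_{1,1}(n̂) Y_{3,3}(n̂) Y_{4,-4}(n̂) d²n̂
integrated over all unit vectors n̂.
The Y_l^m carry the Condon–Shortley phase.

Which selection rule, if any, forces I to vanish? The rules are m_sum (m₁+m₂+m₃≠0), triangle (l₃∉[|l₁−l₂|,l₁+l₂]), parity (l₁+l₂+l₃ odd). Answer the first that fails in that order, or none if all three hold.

Σmᵢ = 0  ✓
l₃∈[|l₁−l₂|,l₁+l₂]=[2,4], have l₃=4  ✓
Σlᵢ = 8 ⇒ even  ✓

none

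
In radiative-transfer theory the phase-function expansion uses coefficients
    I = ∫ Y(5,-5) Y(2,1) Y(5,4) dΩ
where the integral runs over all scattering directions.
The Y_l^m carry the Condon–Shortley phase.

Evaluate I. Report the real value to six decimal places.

Checks pass: Σm=0; 12 even; l₃=5∈[3,7].
(2·5+1)(2·2+1)(2·5+1) = 605
Δ: 2! 8! 2! / 13! → 1/38610
sum: t=0:+1/2880 t=1:−1/576 t=2:+1/2880 = -1/960
3j²(5 2 5; 0 0 0) = Δ·Π!·Σ² = 10/429  (sign +1)
sum: t=2:+1/80640 = 1/80640
3j²(5 2 5; -5 1 4) = Δ·Π!·Σ² = 9/286  (sign -1)
combine: 4πI² = 605·10/429·9/286 = 75/169
take √, sign -1: I = -0.18792404

-0.187924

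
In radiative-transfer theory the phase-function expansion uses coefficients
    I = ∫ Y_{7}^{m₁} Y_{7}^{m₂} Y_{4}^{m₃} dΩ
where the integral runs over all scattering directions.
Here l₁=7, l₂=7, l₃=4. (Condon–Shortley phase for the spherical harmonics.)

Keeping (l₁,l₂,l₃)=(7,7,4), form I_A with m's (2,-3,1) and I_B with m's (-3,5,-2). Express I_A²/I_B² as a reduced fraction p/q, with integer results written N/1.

Same 7,7,4: normalisation and zero-m 3j drop out of the ratio.
A: Δ: 10! 4! 4! / 19! → 1/58198140; sum: t=1:−1/52254720 t=2:+1/1935360 t=3:−1/725760 t=4:+1/2488320 = -5/10450944; 3j²(7 7 4; 2 -3 1) = Δ·Π!·Σ² = 31250/2909907  (sign +1)
B: Δ: 10! 4! 4! / 19! → 1/58198140; sum: t=8:+1/7741440 t=9:−1/13063680 t=10:+1/348364800 = 29/522547200; 3j²(7 7 4; -3 5 -2) = Δ·Π!·Σ² = 1682/264537  (sign +1)
I_A²/I_B² = (31250/2909907)/(1682/264537) = 15625/9251

15625/9251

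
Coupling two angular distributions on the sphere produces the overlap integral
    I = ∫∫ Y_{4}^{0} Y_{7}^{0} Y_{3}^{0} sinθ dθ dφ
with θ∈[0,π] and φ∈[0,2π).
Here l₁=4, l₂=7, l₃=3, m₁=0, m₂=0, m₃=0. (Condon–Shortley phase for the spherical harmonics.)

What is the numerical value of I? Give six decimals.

0.235831

Rules hold: Σm=0, L=14 even, 3≤3≤11.
N = 9·15·7 = 945
Δ = 8!·0!·6!/15! = 1/45045
Racah Σ t=4..4: t=4:+1/20736 = 1/20736
⇒ 3j(4 7 3; 0 0 0)² = 35/1287, sgn -1
(m-triple is (0,0,0) — same symbol as above.)
4πI² = N·(3j₀)²·(3jₘ)² = 42875/61347
I = +1·√(0.698893/4π) = 0.23583077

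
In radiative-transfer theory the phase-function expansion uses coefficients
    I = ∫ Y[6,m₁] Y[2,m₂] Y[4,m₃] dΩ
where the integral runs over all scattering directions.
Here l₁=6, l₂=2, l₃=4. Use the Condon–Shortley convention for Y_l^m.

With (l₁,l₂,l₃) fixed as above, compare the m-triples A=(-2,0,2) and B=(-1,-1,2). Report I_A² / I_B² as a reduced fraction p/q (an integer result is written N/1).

12/5

Same 6,2,4: normalisation and zero-m 3j drop out of the ratio.
A: Δ: 4! 8! 0! / 13! → 1/6435; sum: t=2:+1/5760 = 1/5760; 3j²(6 2 4; -2 0 2) = Δ·Π!·Σ² = 56/2145  (sign +1)
B: Δ: 4! 8! 0! / 13! → 1/6435; sum: t=1:−1/8640 = -1/8640; 3j²(6 2 4; -1 -1 2) = Δ·Π!·Σ² = 14/1287  (sign -1)
I_A²/I_B² = (56/2145)/(14/1287) = 12/5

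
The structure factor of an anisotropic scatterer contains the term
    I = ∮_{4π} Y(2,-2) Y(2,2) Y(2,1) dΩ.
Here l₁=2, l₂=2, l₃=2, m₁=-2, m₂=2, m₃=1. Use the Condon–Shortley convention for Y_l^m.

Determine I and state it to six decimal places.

0.000000

-2 + 2 + 1 = 1 ≠ 0: azimuthal integral kills it; I = 0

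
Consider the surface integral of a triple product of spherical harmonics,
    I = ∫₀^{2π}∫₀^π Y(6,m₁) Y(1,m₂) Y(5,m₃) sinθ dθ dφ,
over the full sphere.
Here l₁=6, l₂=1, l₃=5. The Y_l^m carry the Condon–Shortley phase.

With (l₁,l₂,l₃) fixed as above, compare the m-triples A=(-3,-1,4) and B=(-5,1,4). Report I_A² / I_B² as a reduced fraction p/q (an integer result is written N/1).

3/55

Same 6,1,5: normalisation and zero-m 3j drop out of the ratio.
A: Δ: 2! 10! 0! / 13! → 1/858; sum: t=0:+1/725760 = 1/725760; 3j²(6 1 5; -3 -1 4) = Δ·Π!·Σ² = 1/286  (sign -1)
B: Δ: 2! 10! 0! / 13! → 1/858; sum: t=2:+1/725760 = 1/725760; 3j²(6 1 5; -5 1 4) = Δ·Π!·Σ² = 5/78  (sign -1)
I_A²/I_B² = (1/286)/(5/78) = 3/55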